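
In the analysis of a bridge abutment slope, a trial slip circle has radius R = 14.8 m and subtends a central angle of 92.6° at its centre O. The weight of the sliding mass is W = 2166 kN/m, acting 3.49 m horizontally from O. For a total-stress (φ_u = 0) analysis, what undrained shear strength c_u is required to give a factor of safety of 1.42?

c_u = 30.3 kPa

FS = c_u·L_a·R / (W·d), so c_u = FS·W·d / (L_a·R).
Arc length L_a = R·θ = 14.8·(92.6°·π/180) = 14.8·1.6162 = 23.92 m
c_u = 1.42·2166·3.49 / (23.92·14.8) = 10734.3 / 354.01 = 30.32 kPa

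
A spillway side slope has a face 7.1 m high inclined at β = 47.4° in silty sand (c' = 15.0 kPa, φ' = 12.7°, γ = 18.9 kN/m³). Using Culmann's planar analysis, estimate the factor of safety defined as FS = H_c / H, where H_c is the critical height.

H_c = (4c'/γ) · sinβ cosφ' / [1 − cos(β − φ')]
    = (4·15.0/18.9) · sin47.4°·cos12.7° / [1 − cos34.7°]
    = 3.175 · 0.7181 / 0.1779 = 12.82 m
FS = H_c / H = 12.82 / 7.1 = 1.805

FS = 1.81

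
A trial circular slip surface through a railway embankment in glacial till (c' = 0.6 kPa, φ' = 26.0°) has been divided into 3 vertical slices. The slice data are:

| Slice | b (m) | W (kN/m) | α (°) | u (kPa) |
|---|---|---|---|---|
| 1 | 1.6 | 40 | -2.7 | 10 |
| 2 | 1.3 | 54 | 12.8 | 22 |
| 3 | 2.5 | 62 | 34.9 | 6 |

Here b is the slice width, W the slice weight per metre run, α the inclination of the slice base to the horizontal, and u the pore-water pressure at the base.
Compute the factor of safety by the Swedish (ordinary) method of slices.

FS = 0.93

Ordinary method of slices: FS = Σ[c'·Δl_i + (W_i cosα_i − u_i·Δl_i)·tanφ'] / Σ W_i sinα_i, with Δl_i = b_i / cosα_i.
Slice 1: Δl = 1.6/cos(-2.7°) = 1.602 m; N'_1 = 40·cos(-2.7°) − 10·1.602 = 23.9; c'Δl = 0.96; W sinα = -1.9
Slice 2: Δl = 1.3/cos12.8° = 1.333 m; N'_2 = 54·cos12.8° − 22·1.333 = 23.3; c'Δl = 0.80; W sinα = 12.0
Slice 3: Δl = 2.5/cos34.9° = 3.048 m; N'_3 = 62·cos34.9° − 6·3.048 = 32.6; c'Δl = 1.83; W sinα = 35.5
Σc'Δl = 3.6 kN/m; ΣN' = 79.8 kN/m; ΣW sinα = 45.6 kN/m
Resisting = 3.6 + 79.8·tan26.0° = 3.6 + 38.9 = 42.5 kN/m
FS = 42.5 / 45.6 = 0.934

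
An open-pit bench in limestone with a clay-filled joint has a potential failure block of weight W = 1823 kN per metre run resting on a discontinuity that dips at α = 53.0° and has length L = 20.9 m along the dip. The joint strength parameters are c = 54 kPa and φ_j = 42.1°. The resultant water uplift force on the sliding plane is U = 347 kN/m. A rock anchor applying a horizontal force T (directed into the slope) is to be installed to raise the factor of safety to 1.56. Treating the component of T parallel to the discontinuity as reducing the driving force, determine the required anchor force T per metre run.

T = 280 kN/m

Resolving forces along and normal to the sliding plane, with the horizontal anchor force T adding T·sinα to the effective normal force and T·cosα acting up the plane against the driving force:
FS = [cL + (W cosα − U + T sinα) tanφ_j] / [W sinα − T cosα]
Without the anchor: N' = 750.1 kN/m, driving T_d = 1455.9 kN/m, resisting R = 54·20.9 + 750.1·tan42.1° = 1806.4 kN/m, FS = 1.24.
Setting FS = 1.56 and solving for T:
1.56·(1455.9 − T cos53.0°) = 1806.4 + T sin53.0°·tan42.1°
T·(sin53.0°·tan42.1° + 1.56·cos53.0°) = 1.56·1455.9 − 1806.4
T·(0.7986·0.9036 + 1.56·0.6018) = 2271.2 − 1806.4 = 464.8
T·1.6605 = 464.8
T = 280.0 kN/m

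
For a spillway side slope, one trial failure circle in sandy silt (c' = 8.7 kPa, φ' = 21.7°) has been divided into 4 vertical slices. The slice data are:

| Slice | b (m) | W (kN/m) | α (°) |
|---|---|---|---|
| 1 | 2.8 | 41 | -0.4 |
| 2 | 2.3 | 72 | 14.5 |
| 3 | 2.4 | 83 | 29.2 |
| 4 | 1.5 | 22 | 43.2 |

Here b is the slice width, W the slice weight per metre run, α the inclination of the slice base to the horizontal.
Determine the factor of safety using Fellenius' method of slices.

FS = 2.27

Ordinary method of slices: FS = Σ[c'·Δl_i + (W_i cosα_i)·tanφ'] / Σ W_i sinα_i, with Δl_i = b_i / cosα_i.
Slice 1: Δl = 2.8/cos(-0.4°) = 2.800 m; N'_1 = 41·cos(-0.4°) = 41.0; c'Δl = 24.36; W sinα = -0.3
Slice 2: Δl = 2.3/cos14.5° = 2.376 m; N'_2 = 72·cos14.5° = 69.7; c'Δl = 20.67; W sinα = 18.0
Slice 3: Δl = 2.4/cos29.2° = 2.749 m; N'_3 = 83·cos29.2° = 72.5; c'Δl = 23.92; W sinα = 40.5
Slice 4: Δl = 1.5/cos43.2° = 2.058 m; N'_4 = 22·cos43.2° = 16.0; c'Δl = 17.90; W sinα = 15.1
Σc'Δl = 86.9 kN/m; ΣN' = 199.2 kN/m; ΣW sinα = 73.3 kN/m
Resisting = 86.9 + 199.2·tan21.7° = 86.9 + 79.3 = 166.1 kN/m
FS = 166.1 / 73.3 = 2.267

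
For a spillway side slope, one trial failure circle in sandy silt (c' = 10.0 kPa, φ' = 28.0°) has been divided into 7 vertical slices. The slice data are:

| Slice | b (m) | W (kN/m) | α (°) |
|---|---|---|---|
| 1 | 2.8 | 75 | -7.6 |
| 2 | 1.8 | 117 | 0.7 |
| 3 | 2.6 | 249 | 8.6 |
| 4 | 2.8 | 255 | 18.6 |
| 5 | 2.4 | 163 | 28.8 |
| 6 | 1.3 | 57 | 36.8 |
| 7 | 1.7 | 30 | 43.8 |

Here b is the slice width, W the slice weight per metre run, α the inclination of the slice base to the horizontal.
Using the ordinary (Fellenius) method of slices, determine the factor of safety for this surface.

Ordinary method of slices: FS = Σ[c'·Δl_i + (W_i cosα_i)·tanφ'] / Σ W_i sinα_i, with Δl_i = b_i / cosα_i.
Slice 1: Δl = 2.8/cos(-7.6°) = 2.825 m; N'_1 = 75·cos(-7.6°) = 74.3; c'Δl = 28.25; W sinα = -9.9
Slice 2: Δl = 1.8/cos0.7° = 1.800 m; N'_2 = 117·cos0.7° = 117.0; c'Δl = 18.00; W sinα = 1.4
Slice 3: Δl = 2.6/cos8.6° = 2.630 m; N'_3 = 249·cos8.6° = 246.2; c'Δl = 26.30; W sinα = 37.2
Slice 4: Δl = 2.8/cos18.6° = 2.954 m; N'_4 = 255·cos18.6° = 241.7; c'Δl = 29.54; W sinα = 81.3
Slice 5: Δl = 2.4/cos28.8° = 2.739 m; N'_5 = 163·cos28.8° = 142.8; c'Δl = 27.39; W sinα = 78.5
Slice 6: Δl = 1.3/cos36.8° = 1.624 m; N'_6 = 57·cos36.8° = 45.6; c'Δl = 16.24; W sinα = 34.1
Slice 7: Δl = 1.7/cos43.8° = 2.355 m; N'_7 = 30·cos43.8° = 21.7; c'Δl = 23.55; W sinα = 20.8
Σc'Δl = 169.3 kN/m; ΣN' = 889.3 kN/m; ΣW sinα = 243.5 kN/m
Resisting = 169.3 + 889.3·tan28.0° = 169.3 + 472.9 = 642.1 kN/m
FS = 642.1 / 243.5 = 2.637

FS = 2.64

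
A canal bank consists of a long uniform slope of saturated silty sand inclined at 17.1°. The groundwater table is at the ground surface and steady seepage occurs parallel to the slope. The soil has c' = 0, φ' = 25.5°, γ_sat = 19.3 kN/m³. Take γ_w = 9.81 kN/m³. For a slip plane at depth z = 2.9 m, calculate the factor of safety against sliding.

With seepage parallel to the slope and the water table at the surface, the effective normal stress on the slip plane uses the buoyant unit weight γ' = γ_sat − γ_w while the driving shear stress uses γ_sat:
FS = [c' + γ' z cos²β tanφ'] / [γ_sat z sinβ cosβ]
(For c' = 0 this reduces to FS = (γ'/γ_sat)·tanφ'/tanβ.)
γ' = 19.3 − 9.81 = 9.49 kN/m³
Numerator = 0.0 + 9.49·2.9·cos²17.1°·tan25.5° = 0.0 + 9.49·2.9·0.9135·0.4770 = 11.992 kPa
Denominator = 19.3·2.9·sin17.1°·cos17.1° = 19.3·2.9·0.2940·0.9558 = 15.730 kPa
FS = 11.992 / 15.730 = 0.762

FS = 0.76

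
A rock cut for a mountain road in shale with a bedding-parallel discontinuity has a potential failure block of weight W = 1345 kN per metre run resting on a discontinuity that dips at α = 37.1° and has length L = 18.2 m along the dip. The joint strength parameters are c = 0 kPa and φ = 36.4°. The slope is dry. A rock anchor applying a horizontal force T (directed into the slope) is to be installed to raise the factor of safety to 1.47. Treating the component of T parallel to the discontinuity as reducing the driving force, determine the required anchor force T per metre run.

T = 248 kN/m

Resolving forces along and normal to the sliding plane, with the horizontal anchor force T adding T·sinα to the effective normal force and T·cosα acting up the plane against the driving force:
FS = [cL + (W cosα + T sinα) tanφ] / [W sinα − T cosα]
Without the anchor: N' = 1072.8 kN/m, driving T_d = 811.3 kN/m, resisting R = 0·18.2 + 1072.8·tan36.4° = 790.9 kN/m, FS = 0.97.
Setting FS = 1.47 and solving for T:
1.47·(811.3 − T cos37.1°) = 790.9 + T sin37.1°·tan36.4°
T·(sin37.1°·tan36.4° + 1.47·cos37.1°) = 1.47·811.3 − 790.9
T·(0.6032·0.7373 + 1.47·0.7976) = 1192.6 − 790.9 = 401.7
T·1.6172 = 401.7
T = 248.4 kN/m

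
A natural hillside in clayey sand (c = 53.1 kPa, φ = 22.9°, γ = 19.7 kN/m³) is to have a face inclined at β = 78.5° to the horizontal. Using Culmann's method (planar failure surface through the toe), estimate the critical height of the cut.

H_c = 22.37 m

Culmann's analysis gives the critical failure plane at α_cr = (β + φ)/2 = (78.5 + 22.9)/2 = 50.7°, and the critical height
H_c = (4c/γ) · sinβ cosφ / [1 − cos(β − φ)]
    = (4·53.1/19.7) · sin78.5°·cos22.9° / [1 − cos(55.6°)]
    = 10.782 · 0.9799·0.9212 / [1 − 0.5650]
    = 10.782 · 0.9027 / 0.4350
    = 22.37 m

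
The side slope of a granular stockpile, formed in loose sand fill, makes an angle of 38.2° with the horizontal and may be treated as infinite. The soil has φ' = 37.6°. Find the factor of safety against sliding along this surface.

For a dry cohesionless infinite slope the factor of safety is FS = tanφ' / tanβ.
FS = tan37.6° / tan38.2° = 0.7701 / 0.7869 = 0.979

FS = 0.98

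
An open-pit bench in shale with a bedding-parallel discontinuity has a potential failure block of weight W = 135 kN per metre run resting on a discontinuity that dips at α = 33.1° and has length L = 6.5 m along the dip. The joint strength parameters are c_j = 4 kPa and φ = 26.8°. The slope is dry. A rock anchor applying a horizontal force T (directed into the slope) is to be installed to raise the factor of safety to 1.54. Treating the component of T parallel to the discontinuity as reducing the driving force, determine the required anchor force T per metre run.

T = 19 kN/m

Resolving forces along and normal to the sliding plane, with the horizontal anchor force T adding T·sinα to the effective normal force and T·cosα acting up the plane against the driving force:
FS = [c_jL + (W cosα + T sinα) tanφ] / [W sinα − T cosα]
Without the anchor: N' = 113.1 kN/m, driving T_d = 73.7 kN/m, resisting R = 4·6.5 + 113.1·tan26.8° = 83.1 kN/m, FS = 1.13.
Setting FS = 1.54 and solving for T:
1.54·(73.7 − T cos33.1°) = 83.1 + T sin33.1°·tan26.8°
T·(sin33.1°·tan26.8° + 1.54·cos33.1°) = 1.54·73.7 − 83.1
T·(0.5461·0.5051 + 1.54·0.8377) = 113.5 − 83.1 = 30.4
T·1.5659 = 30.4
T = 19.4 kN/m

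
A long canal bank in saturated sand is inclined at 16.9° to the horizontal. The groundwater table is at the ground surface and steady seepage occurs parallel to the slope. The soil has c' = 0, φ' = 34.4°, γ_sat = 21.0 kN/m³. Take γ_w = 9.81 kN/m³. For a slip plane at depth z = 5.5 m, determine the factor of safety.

FS = 1.20

With seepage parallel to the slope and the water table at the surface, the effective normal stress on the slip plane uses the buoyant unit weight γ' = γ_sat − γ_w while the driving shear stress uses γ_sat:
FS = [c' + γ' z cos²β tanφ'] / [γ_sat z sinβ cosβ]
(For c' = 0 this reduces to FS = (γ'/γ_sat)·tanφ'/tanβ.)
γ' = 21.0 − 9.81 = 11.19 kN/m³
Numerator = 0.0 + 11.19·5.5·cos²16.9°·tan34.4° = 0.0 + 11.19·5.5·0.9155·0.6847 = 38.580 kPa
Denominator = 21.0·5.5·sin16.9°·cos16.9° = 21.0·5.5·0.2907·0.9568 = 32.126 kPa
FS = 38.580 / 32.126 = 1.201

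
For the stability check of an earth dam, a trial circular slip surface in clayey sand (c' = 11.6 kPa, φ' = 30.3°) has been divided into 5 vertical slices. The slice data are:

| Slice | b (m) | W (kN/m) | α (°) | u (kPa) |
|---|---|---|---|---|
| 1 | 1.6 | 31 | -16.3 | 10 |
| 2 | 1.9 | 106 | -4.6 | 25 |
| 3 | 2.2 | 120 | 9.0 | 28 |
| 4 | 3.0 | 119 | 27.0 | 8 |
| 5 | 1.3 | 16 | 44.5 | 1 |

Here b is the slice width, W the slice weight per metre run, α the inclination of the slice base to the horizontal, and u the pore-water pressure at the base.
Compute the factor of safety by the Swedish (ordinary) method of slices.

FS = 3.80

Ordinary method of slices: FS = Σ[c'·Δl_i + (W_i cosα_i − u_i·Δl_i)·tanφ'] / Σ W_i sinα_i, with Δl_i = b_i / cosα_i.
Slice 1: Δl = 1.6/cos(-16.3°) = 1.667 m; N'_1 = 31·cos(-16.3°) − 10·1.667 = 13.1; c'Δl = 19.34; W sinα = -8.7
Slice 2: Δl = 1.9/cos(-4.6°) = 1.906 m; N'_2 = 106·cos(-4.6°) − 25·1.906 = 58.0; c'Δl = 22.11; W sinα = -8.5
Slice 3: Δl = 2.2/cos9.0° = 2.227 m; N'_3 = 120·cos9.0° − 28·2.227 = 56.2; c'Δl = 25.84; W sinα = 18.8
Slice 4: Δl = 3.0/cos27.0° = 3.367 m; N'_4 = 119·cos27.0° − 8·3.367 = 79.1; c'Δl = 39.06; W sinα = 54.0
Slice 5: Δl = 1.3/cos44.5° = 1.823 m; N'_5 = 16·cos44.5° − 1·1.823 = 9.6; c'Δl = 21.14; W sinα = 11.2
Σc'Δl = 127.5 kN/m; ΣN' = 215.9 kN/m; ΣW sinα = 66.8 kN/m
Resisting = 127.5 + 215.9·tan30.3° = 127.5 + 126.2 = 253.7 kN/m
FS = 253.7 / 66.8 = 3.797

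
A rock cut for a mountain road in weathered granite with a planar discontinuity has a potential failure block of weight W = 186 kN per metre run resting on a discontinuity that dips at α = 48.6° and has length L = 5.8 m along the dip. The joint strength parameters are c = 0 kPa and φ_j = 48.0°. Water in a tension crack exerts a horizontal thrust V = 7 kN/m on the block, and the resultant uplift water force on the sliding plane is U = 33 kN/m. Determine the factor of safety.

FS = 0.65

Resolving the block weight along and normal to the plane and applying the Mohr–Coulomb strength on the joint:
N' = W cosα − U − V sinα = 186·cos48.6° − 33 − 7·sin48.6° = 84.8 kN/m
Driving force T = W sinα + V cosα = 186·sin48.6° + 7·cos48.6° = 144.1 kN/m
Resisting force R = c·L + N'·tanφ_j = 0·5.8 + 84.8·tan48.0° = 0.0 + 94.1 = 94.1 kN/m
FS = R / T = 94.1 / 144.1 = 0.653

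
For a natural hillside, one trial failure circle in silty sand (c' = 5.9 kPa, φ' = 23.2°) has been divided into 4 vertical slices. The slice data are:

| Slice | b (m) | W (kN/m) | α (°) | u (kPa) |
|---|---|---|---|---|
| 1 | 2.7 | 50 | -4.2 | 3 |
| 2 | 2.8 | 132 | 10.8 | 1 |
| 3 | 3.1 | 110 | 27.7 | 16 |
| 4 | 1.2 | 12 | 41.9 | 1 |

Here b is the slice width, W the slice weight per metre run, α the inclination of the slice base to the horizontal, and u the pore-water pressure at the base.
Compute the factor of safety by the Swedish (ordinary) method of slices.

Ordinary method of slices: FS = Σ[c'·Δl_i + (W_i cosα_i − u_i·Δl_i)·tanφ'] / Σ W_i sinα_i, with Δl_i = b_i / cosα_i.
Slice 1: Δl = 2.7/cos(-4.2°) = 2.707 m; N'_1 = 50·cos(-4.2°) − 3·2.707 = 41.7; c'Δl = 15.97; W sinα = -3.7
Slice 2: Δl = 2.8/cos10.8° = 2.850 m; N'_2 = 132·cos10.8° − 1·2.850 = 126.8; c'Δl = 16.82; W sinα = 24.7
Slice 3: Δl = 3.1/cos27.7° = 3.501 m; N'_3 = 110·cos27.7° − 16·3.501 = 41.4; c'Δl = 20.66; W sinα = 51.1
Slice 4: Δl = 1.2/cos41.9° = 1.612 m; N'_4 = 12·cos41.9° − 1·1.612 = 7.3; c'Δl = 9.51; W sinα = 8.0
Σc'Δl = 63.0 kN/m; ΣN' = 217.2 kN/m; ΣW sinα = 80.2 kN/m
Resisting = 63.0 + 217.2·tan23.2° = 63.0 + 93.1 = 156.1 kN/m
FS = 156.1 / 80.2 = 1.946

FS = 1.95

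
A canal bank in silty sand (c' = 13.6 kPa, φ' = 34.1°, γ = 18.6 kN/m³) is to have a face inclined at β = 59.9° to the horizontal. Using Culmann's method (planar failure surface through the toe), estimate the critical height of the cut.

H_c = 21.02 m

Culmann's analysis gives the critical failure plane at α_cr = (β + φ')/2 = (59.9 + 34.1)/2 = 47.0°, and the critical height
H_c = (4c'/γ) · sinβ cosφ' / [1 − cos(β − φ')]
    = (4·13.6/18.6) · sin59.9°·cos34.1° / [1 − cos(25.8°)]
    = 2.925 · 0.8652·0.8281 / [1 − 0.9003]
    = 2.925 · 0.7164 / 0.0997
    = 21.02 m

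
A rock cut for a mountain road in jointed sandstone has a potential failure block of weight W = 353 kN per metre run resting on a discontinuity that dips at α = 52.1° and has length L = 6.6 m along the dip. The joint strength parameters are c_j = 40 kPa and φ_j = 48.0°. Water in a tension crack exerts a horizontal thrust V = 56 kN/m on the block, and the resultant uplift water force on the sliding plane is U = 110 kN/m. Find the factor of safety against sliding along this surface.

FS = 1.07

Resolving the block weight along and normal to the plane and applying the Mohr–Coulomb strength on the joint:
N' = W cosα − U − V sinα = 353·cos52.1° − 110 − 56·sin52.1° = 62.7 kN/m
Driving force T = W sinα + V cosα = 353·sin52.1° + 56·cos52.1° = 312.9 kN/m
Resisting force R = c_j·L + N'·tanφ_j = 40·6.6 + 62.7·tan48.0° = 264.0 + 69.6 = 333.6 kN/m
FS = R / T = 333.6 / 312.9 = 1.066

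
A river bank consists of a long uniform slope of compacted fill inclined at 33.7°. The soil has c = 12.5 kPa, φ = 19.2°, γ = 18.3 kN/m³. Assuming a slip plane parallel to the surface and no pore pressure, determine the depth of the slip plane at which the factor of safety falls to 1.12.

Setting FS = 1.12 in FS = [c + γz cos²β tanφ] / [γz sinβ cosβ] and solving for z:
z = c / [γ cosβ (FS·sinβ − cosβ·tanφ)]
  = 12.5 / [18.3·cos33.7°·(1.12·sin33.7° − cos33.7°·tan19.2°)]
  = 12.5 / [18.3·0.8320·(1.12·0.5548 − 0.8320·0.3482)]
  = 12.5 / 5.0502 = 2.475 m

z = 2.48 m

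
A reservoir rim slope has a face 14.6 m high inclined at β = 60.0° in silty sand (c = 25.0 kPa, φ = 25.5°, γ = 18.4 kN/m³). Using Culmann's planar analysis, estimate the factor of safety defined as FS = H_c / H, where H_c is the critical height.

FS = 1.65

H_c = (4c/γ) · sinβ cosφ / [1 − cos(β − φ)]
    = (4·25.0/18.4) · sin60.0°·cos25.5° / [1 − cos34.5°]
    = 5.435 · 0.7817 / 0.1759 = 24.15 m
FS = H_c / H = 24.15 / 14.6 = 1.654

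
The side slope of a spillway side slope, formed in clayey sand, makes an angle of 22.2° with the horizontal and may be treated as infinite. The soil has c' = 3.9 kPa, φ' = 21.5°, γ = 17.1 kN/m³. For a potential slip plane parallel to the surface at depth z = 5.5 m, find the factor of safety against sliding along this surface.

For an infinite slope with a slip plane parallel to the surface (no pore pressure): FS = [c' + γz cos²β tanφ'] / [γz sinβ cosβ].
γz = 17.1·5.5 = 94.05 kN/m²
Numerator = 3.9 + 94.05·cos²22.2°·tan21.5° = 3.9 + 94.05·0.8572·0.3939 = 35.658 kPa
Denominator = 94.05·sin22.2°·cos22.2° = 94.05·0.3778·0.9259 = 32.902 kPa
FS = 35.658 / 32.902 = 1.084

FS = 1.08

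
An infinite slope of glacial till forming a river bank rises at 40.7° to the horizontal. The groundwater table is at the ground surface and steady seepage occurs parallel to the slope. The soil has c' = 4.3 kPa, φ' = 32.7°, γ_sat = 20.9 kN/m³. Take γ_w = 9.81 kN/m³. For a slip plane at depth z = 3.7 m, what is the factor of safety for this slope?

With seepage parallel to the slope and the water table at the surface, the effective normal stress on the slip plane uses the buoyant unit weight γ' = γ_sat − γ_w while the driving shear stress uses γ_sat:
FS = [c' + γ' z cos²β tanφ'] / [γ_sat z sinβ cosβ]
γ' = 20.9 − 9.81 = 11.09 kN/m³
Numerator = 4.3 + 11.09·3.7·cos²40.7°·tan32.7° = 4.3 + 11.09·3.7·0.5748·0.6420 = 19.441 kPa
Denominator = 20.9·3.7·sin40.7°·cos40.7° = 20.9·3.7·0.6521·0.7581 = 38.230 kPa
FS = 19.441 / 38.230 = 0.509

FS = 0.51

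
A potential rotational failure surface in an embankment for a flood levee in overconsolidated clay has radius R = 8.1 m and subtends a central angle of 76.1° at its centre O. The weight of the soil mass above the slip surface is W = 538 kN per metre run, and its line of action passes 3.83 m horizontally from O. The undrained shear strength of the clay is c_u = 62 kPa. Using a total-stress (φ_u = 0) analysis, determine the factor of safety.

FS = 2.62

Taking moments about the centre O, the resisting moment is provided by the undrained shear strength acting along the arc:
Arc length L_a = R·θ = 8.1·(76.1°·π/180) = 8.1·1.3282 = 10.76 m
M_R = c_u·L_a·R = 62·10.76·8.1 = 5402.9 kN·m/m
M_D = W·d = 538·3.83 = 2060.5 kN·m/m
FS = M_R / M_D = 5402.9 / 2060.5 = 2.622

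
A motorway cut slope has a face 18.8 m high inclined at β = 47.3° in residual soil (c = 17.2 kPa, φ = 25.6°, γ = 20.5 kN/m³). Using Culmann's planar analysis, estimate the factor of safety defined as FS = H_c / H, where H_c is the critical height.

H_c = (4c/γ) · sinβ cosφ / [1 − cos(β − φ)]
    = (4·17.2/20.5) · sin47.3°·cos25.6° / [1 − cos21.7°]
    = 3.356 · 0.6628 / 0.0709 = 31.39 m
FS = H_c / H = 31.39 / 18.8 = 1.670

FS = 1.67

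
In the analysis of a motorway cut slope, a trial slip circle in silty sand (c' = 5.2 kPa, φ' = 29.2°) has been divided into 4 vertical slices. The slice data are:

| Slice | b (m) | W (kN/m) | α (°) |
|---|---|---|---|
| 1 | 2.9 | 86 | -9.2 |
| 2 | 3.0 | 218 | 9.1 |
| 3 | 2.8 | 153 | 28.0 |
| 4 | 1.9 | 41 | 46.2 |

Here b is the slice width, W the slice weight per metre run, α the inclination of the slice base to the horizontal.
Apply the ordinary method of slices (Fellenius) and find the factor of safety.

Ordinary method of slices: FS = Σ[c'·Δl_i + (W_i cosα_i)·tanφ'] / Σ W_i sinα_i, with Δl_i = b_i / cosα_i.
Slice 1: Δl = 2.9/cos(-9.2°) = 2.938 m; N'_1 = 86·cos(-9.2°) = 84.9; c'Δl = 15.28; W sinα = -13.7
Slice 2: Δl = 3.0/cos9.1° = 3.038 m; N'_2 = 218·cos9.1° = 215.3; c'Δl = 15.80; W sinα = 34.5
Slice 3: Δl = 2.8/cos28.0° = 3.171 m; N'_3 = 153·cos28.0° = 135.1; c'Δl = 16.49; W sinα = 71.8
Slice 4: Δl = 1.9/cos46.2° = 2.745 m; N'_4 = 41·cos46.2° = 28.4; c'Δl = 14.27; W sinα = 29.6
Σc'Δl = 61.8 kN/m; ΣN' = 463.6 kN/m; ΣW sinα = 122.1 kN/m
Resisting = 61.8 + 463.6·tan29.2° = 61.8 + 259.1 = 320.9 kN/m
FS = 320.9 / 122.1 = 2.627

FS = 2.63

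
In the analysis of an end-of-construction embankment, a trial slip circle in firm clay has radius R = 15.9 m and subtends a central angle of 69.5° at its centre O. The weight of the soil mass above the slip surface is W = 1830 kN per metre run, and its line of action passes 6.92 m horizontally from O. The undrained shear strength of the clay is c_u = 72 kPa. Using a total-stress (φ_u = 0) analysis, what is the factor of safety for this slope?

FS = 1.74

Taking moments about the centre O, the resisting moment is provided by the undrained shear strength acting along the arc:
Arc length L_a = R·θ = 15.9·(69.5°·π/180) = 15.9·1.2130 = 19.29 m
M_R = c_u·L_a·R = 72·19.29·15.9 = 22079.5 kN·m/m
M_D = W·d = 1830·6.92 = 12663.6 kN·m/m
FS = M_R / M_D = 22079.5 / 12663.6 = 1.744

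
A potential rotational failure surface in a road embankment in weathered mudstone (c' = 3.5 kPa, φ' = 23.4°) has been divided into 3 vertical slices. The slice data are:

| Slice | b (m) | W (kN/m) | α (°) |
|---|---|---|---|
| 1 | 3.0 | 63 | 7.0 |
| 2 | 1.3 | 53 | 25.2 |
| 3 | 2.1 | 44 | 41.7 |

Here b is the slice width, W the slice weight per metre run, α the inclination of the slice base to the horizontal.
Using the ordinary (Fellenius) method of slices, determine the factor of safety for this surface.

Ordinary method of slices: FS = Σ[c'·Δl_i + (W_i cosα_i)·tanφ'] / Σ W_i sinα_i, with Δl_i = b_i / cosα_i.
Slice 1: Δl = 3.0/cos7.0° = 3.023 m; N'_1 = 63·cos7.0° = 62.5; c'Δl = 10.58; W sinα = 7.7
Slice 2: Δl = 1.3/cos25.2° = 1.437 m; N'_2 = 53·cos25.2° = 48.0; c'Δl = 5.03; W sinα = 22.6
Slice 3: Δl = 2.1/cos41.7° = 2.813 m; N'_3 = 44·cos41.7° = 32.9; c'Δl = 9.84; W sinα = 29.3
Σc'Δl = 25.5 kN/m; ΣN' = 143.3 kN/m; ΣW sinα = 59.5 kN/m
Resisting = 25.5 + 143.3·tan23.4° = 25.5 + 62.0 = 87.5 kN/m
FS = 87.5 / 59.5 = 1.470

FS = 1.47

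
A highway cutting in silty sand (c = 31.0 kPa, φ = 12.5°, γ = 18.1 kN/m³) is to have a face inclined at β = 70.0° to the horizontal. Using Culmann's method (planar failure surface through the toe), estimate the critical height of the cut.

H_c = 13.58 m

Culmann's analysis gives the critical failure plane at α_cr = (β + φ)/2 = (70.0 + 12.5)/2 = 41.2°, and the critical height
H_c = (4c/γ) · sinβ cosφ / [1 − cos(β − φ)]
    = (4·31.0/18.1) · sin70.0°·cos12.5° / [1 − cos(57.5°)]
    = 6.851 · 0.9397·0.9763 / [1 − 0.5373]
    = 6.851 · 0.9174 / 0.4627
    = 13.58 m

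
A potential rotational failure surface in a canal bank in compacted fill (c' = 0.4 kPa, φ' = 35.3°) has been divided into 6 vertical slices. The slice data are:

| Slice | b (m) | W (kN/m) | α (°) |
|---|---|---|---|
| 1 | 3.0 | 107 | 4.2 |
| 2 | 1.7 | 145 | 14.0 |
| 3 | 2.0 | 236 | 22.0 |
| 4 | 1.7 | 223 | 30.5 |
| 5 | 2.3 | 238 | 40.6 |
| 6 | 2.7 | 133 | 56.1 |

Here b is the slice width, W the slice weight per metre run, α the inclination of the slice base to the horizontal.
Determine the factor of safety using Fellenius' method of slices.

FS = 1.28

Ordinary method of slices: FS = Σ[c'·Δl_i + (W_i cosα_i)·tanφ'] / Σ W_i sinα_i, with Δl_i = b_i / cosα_i.
Slice 1: Δl = 3.0/cos4.2° = 3.008 m; N'_1 = 107·cos4.2° = 106.7; c'Δl = 1.20; W sinα = 7.8
Slice 2: Δl = 1.7/cos14.0° = 1.752 m; N'_2 = 145·cos14.0° = 140.7; c'Δl = 0.70; W sinα = 35.1
Slice 3: Δl = 2.0/cos22.0° = 2.157 m; N'_3 = 236·cos22.0° = 218.8; c'Δl = 0.86; W sinα = 88.4
Slice 4: Δl = 1.7/cos30.5° = 1.973 m; N'_4 = 223·cos30.5° = 192.1; c'Δl = 0.79; W sinα = 113.2
Slice 5: Δl = 2.3/cos40.6° = 3.029 m; N'_5 = 238·cos40.6° = 180.7; c'Δl = 1.21; W sinα = 154.9
Slice 6: Δl = 2.7/cos56.1° = 4.841 m; N'_6 = 133·cos56.1° = 74.2; c'Δl = 1.94; W sinα = 110.4
Σc'Δl = 6.7 kN/m; ΣN' = 913.3 kN/m; ΣW sinα = 509.8 kN/m
Resisting = 6.7 + 913.3·tan35.3° = 6.7 + 646.6 = 653.3 kN/m
FS = 653.3 / 509.8 = 1.282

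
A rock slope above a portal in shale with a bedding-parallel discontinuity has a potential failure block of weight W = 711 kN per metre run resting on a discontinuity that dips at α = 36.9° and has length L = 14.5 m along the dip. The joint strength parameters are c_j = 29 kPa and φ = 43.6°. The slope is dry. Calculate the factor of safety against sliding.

FS = 2.25

Resolving the block weight along and normal to the plane and applying the Mohr–Coulomb strength on the joint:
N' = W cosα = 711·cos36.9° = 568.6 kN/m
Driving force T = W sinα = 711·sin36.9° = 426.9 kN/m
Resisting force R = c_j·L + N'·tanφ = 29·14.5 + 568.6·tan43.6° = 420.5 + 541.4 = 961.9 kN/m
FS = R / T = 961.9 / 426.9 = 2.253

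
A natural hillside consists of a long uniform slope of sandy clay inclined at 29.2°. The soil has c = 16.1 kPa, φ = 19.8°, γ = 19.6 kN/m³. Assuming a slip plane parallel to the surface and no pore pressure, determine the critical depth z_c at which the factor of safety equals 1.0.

Setting FS = 1.00 in FS = [c + γz cos²β tanφ] / [γz sinβ cosβ] and solving for z:
z = c / [γ cosβ (FS·sinβ − cosβ·tanφ)]
  = 16.1 / [19.6·cos29.2°·(1.00·sin29.2° − cos29.2°·tan19.8°)]
  = 16.1 / [19.6·0.8729·(1.00·0.4879 − 0.8729·0.3600)]
  = 16.1 / 2.9700 = 5.421 m

z_c = 5.42 m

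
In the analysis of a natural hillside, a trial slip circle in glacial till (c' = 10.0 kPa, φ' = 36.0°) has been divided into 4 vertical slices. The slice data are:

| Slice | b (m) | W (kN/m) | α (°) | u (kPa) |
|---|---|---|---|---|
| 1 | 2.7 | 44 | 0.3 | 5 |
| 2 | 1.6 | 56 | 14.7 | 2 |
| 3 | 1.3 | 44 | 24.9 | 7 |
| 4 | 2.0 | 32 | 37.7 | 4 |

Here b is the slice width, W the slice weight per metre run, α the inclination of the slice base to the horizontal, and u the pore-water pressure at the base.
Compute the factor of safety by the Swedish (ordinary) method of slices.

FS = 3.33

Ordinary method of slices: FS = Σ[c'·Δl_i + (W_i cosα_i − u_i·Δl_i)·tanφ'] / Σ W_i sinα_i, with Δl_i = b_i / cosα_i.
Slice 1: Δl = 2.7/cos0.3° = 2.700 m; N'_1 = 44·cos0.3° − 5·2.700 = 30.5; c'Δl = 27.00; W sinα = 0.2
Slice 2: Δl = 1.6/cos14.7° = 1.654 m; N'_2 = 56·cos14.7° − 2·1.654 = 50.9; c'Δl = 16.54; W sinα = 14.2
Slice 3: Δl = 1.3/cos24.9° = 1.433 m; N'_3 = 44·cos24.9° − 7·1.433 = 29.9; c'Δl = 14.33; W sinα = 18.5
Slice 4: Δl = 2.0/cos37.7° = 2.528 m; N'_4 = 32·cos37.7° − 4·2.528 = 15.2; c'Δl = 25.28; W sinα = 19.6
Σc'Δl = 83.2 kN/m; ΣN' = 126.4 kN/m; ΣW sinα = 52.5 kN/m
Resisting = 83.2 + 126.4·tan36.0° = 83.2 + 91.9 = 175.0 kN/m
FS = 175.0 / 52.5 = 3.331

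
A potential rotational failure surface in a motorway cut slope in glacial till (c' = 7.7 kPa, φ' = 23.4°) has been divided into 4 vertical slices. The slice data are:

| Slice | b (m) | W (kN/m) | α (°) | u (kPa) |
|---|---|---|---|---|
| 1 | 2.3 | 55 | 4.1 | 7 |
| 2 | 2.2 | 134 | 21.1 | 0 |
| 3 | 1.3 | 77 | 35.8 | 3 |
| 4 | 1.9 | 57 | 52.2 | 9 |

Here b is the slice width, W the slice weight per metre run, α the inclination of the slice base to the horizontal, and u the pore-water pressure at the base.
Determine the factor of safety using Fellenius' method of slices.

FS = 1.20

Ordinary method of slices: FS = Σ[c'·Δl_i + (W_i cosα_i − u_i·Δl_i)·tanφ'] / Σ W_i sinα_i, with Δl_i = b_i / cosα_i.
Slice 1: Δl = 2.3/cos4.1° = 2.306 m; N'_1 = 55·cos4.1° − 7·2.306 = 38.7; c'Δl = 17.76; W sinα = 3.9
Slice 2: Δl = 2.2/cos21.1° = 2.358 m; N'_2 = 134·cos21.1° − 0·2.358 = 125.0; c'Δl = 18.16; W sinα = 48.2
Slice 3: Δl = 1.3/cos35.8° = 1.603 m; N'_3 = 77·cos35.8° − 3·1.603 = 57.6; c'Δl = 12.34; W sinα = 45.0
Slice 4: Δl = 1.9/cos52.2° = 3.100 m; N'_4 = 57·cos52.2° − 9·3.100 = 7.0; c'Δl = 23.87; W sinα = 45.0
Σc'Δl = 72.1 kN/m; ΣN' = 228.4 kN/m; ΣW sinα = 142.3 kN/m
Resisting = 72.1 + 228.4·tan23.4° = 72.1 + 98.8 = 171.0 kN/m
FS = 171.0 / 142.3 = 1.202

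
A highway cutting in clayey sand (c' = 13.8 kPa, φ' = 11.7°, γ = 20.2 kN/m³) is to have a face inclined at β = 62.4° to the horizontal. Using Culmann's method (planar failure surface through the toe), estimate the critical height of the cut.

H_c = 6.47 m

Culmann's analysis gives the critical failure plane at α_cr = (β + φ')/2 = (62.4 + 11.7)/2 = 37.0°, and the critical height
H_c = (4c'/γ) · sinβ cosφ' / [1 − cos(β − φ')]
    = (4·13.8/20.2) · sin62.4°·cos11.7° / [1 − cos(50.7°)]
    = 2.733 · 0.8862·0.9792 / [1 − 0.6334]
    = 2.733 · 0.8678 / 0.3666
    = 6.47 m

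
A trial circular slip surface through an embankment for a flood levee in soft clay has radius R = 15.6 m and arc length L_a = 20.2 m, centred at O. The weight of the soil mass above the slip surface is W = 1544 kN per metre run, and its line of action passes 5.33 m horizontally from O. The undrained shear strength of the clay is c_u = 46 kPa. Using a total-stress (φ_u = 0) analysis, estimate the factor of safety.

Taking moments about the centre O, the resisting moment is provided by the undrained shear strength acting along the arc:
M_R = c_u·L_a·R = 46·20.20·15.6 = 14495.5 kN·m/m
M_D = W·d = 1544·5.33 = 8229.5 kN·m/m
FS = M_R / M_D = 14495.5 / 8229.5 = 1.761

FS = 1.76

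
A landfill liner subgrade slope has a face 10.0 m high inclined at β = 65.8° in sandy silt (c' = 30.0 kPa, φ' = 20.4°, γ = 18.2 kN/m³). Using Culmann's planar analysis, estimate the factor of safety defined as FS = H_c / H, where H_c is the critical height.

FS = 1.89

H_c = (4c'/γ) · sinβ cosφ' / [1 − cos(β − φ')]
    = (4·30.0/18.2) · sin65.8°·cos20.4° / [1 − cos45.4°]
    = 6.593 · 0.8549 / 0.2978 = 18.93 m
FS = H_c / H = 18.93 / 10.0 = 1.893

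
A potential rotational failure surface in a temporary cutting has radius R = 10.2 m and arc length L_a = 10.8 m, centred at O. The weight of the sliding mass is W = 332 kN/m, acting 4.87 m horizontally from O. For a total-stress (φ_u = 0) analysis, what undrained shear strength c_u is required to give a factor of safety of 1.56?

FS = c_u·L_a·R / (W·d), so c_u = FS·W·d / (L_a·R).
c_u = 1.56·332·4.87 / (10.80·10.2) = 2522.3 / 110.16 = 22.90 kPa

c_u = 22.9 kPa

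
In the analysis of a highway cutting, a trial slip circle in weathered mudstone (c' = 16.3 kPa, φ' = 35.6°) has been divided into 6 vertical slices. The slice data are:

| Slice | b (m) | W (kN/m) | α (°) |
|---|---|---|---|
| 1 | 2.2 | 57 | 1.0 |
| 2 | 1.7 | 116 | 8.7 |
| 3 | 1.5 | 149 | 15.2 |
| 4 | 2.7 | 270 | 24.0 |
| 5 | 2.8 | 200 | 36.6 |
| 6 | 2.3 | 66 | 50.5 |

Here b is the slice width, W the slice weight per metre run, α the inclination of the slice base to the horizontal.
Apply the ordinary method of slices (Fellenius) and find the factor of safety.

FS = 2.37

Ordinary method of slices: FS = Σ[c'·Δl_i + (W_i cosα_i)·tanφ'] / Σ W_i sinα_i, with Δl_i = b_i / cosα_i.
Slice 1: Δl = 2.2/cos1.0° = 2.200 m; N'_1 = 57·cos1.0° = 57.0; c'Δl = 35.87; W sinα = 1.0
Slice 2: Δl = 1.7/cos8.7° = 1.720 m; N'_2 = 116·cos8.7° = 114.7; c'Δl = 28.03; W sinα = 17.5
Slice 3: Δl = 1.5/cos15.2° = 1.554 m; N'_3 = 149·cos15.2° = 143.8; c'Δl = 25.34; W sinα = 39.1
Slice 4: Δl = 2.7/cos24.0° = 2.956 m; N'_4 = 270·cos24.0° = 246.7; c'Δl = 48.17; W sinα = 109.8
Slice 5: Δl = 2.8/cos36.6° = 3.488 m; N'_5 = 200·cos36.6° = 160.6; c'Δl = 56.85; W sinα = 119.2
Slice 6: Δl = 2.3/cos50.5° = 3.616 m; N'_6 = 66·cos50.5° = 42.0; c'Δl = 58.94; W sinα = 50.9
Σc'Δl = 253.2 kN/m; ΣN' = 764.6 kN/m; ΣW sinα = 337.6 kN/m
Resisting = 253.2 + 764.6·tan35.6° = 253.2 + 547.4 = 800.6 kN/m
FS = 800.6 / 337.6 = 2.372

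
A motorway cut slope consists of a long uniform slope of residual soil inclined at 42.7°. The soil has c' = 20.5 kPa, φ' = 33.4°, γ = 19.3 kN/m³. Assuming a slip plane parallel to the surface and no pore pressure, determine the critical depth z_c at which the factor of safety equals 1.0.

z_c = 7.47 m

Setting FS = 1.00 in FS = [c' + γz cos²β tanφ'] / [γz sinβ cosβ] and solving for z:
z = c' / [γ cosβ (FS·sinβ − cosβ·tanφ')]
  = 20.5 / [19.3·cos42.7°·(1.00·sin42.7° − cos42.7°·tan33.4°)]
  = 20.5 / [19.3·0.7349·(1.00·0.6782 − 0.7349·0.6594)]
  = 20.5 / 2.7456 = 7.466 m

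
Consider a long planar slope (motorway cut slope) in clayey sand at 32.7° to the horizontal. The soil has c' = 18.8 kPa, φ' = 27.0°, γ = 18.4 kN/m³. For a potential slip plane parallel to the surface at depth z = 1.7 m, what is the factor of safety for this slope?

FS = 2.12

For an infinite slope with a slip plane parallel to the surface (no pore pressure): FS = [c' + γz cos²β tanφ'] / [γz sinβ cosβ].
γz = 18.4·1.7 = 31.28 kN/m²
Numerator = 18.8 + 31.28·cos²32.7°·tan27.0° = 18.8 + 31.28·0.7081·0.5095 = 30.086 kPa
Denominator = 31.28·sin32.7°·cos32.7° = 31.28·0.5402·0.8415 = 14.220 kPa
FS = 30.086 / 14.220 = 2.116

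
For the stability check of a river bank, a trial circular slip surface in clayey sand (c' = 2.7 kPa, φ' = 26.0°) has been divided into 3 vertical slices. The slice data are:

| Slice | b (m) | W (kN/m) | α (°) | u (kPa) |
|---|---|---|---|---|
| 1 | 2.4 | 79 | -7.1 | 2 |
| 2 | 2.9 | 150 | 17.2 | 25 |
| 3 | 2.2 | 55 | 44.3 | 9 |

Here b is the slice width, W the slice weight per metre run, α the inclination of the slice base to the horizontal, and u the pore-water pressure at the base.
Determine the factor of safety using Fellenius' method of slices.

FS = 1.34

Ordinary method of slices: FS = Σ[c'·Δl_i + (W_i cosα_i − u_i·Δl_i)·tanφ'] / Σ W_i sinα_i, with Δl_i = b_i / cosα_i.
Slice 1: Δl = 2.4/cos(-7.1°) = 2.419 m; N'_1 = 79·cos(-7.1°) − 2·2.419 = 73.6; c'Δl = 6.53; W sinα = -9.8
Slice 2: Δl = 2.9/cos17.2° = 3.036 m; N'_2 = 150·cos17.2° − 25·3.036 = 67.4; c'Δl = 8.20; W sinα = 44.4
Slice 3: Δl = 2.2/cos44.3° = 3.074 m; N'_3 = 55·cos44.3° − 9·3.074 = 11.7; c'Δl = 8.30; W sinα = 38.4
Σc'Δl = 23.0 kN/m; ΣN' = 152.7 kN/m; ΣW sinα = 73.0 kN/m
Resisting = 23.0 + 152.7·tan26.0° = 23.0 + 74.5 = 97.5 kN/m
FS = 97.5 / 73.0 = 1.335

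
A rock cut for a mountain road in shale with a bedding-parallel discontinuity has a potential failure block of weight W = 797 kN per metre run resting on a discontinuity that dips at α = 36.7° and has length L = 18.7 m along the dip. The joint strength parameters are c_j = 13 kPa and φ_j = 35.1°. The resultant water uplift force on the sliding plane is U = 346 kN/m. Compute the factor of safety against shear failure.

FS = 0.94

Resolving the block weight along and normal to the plane and applying the Mohr–Coulomb strength on the joint:
N' = W cosα − U = 797·cos36.7° − 346 = 293.0 kN/m
Driving force T = W sinα = 797·sin36.7° = 476.3 kN/m
Resisting force R = c_j·L + N'·tanφ_j = 13·18.7 + 293.0·tan35.1° = 243.1 + 205.9 = 449.0 kN/m
FS = R / T = 449.0 / 476.3 = 0.943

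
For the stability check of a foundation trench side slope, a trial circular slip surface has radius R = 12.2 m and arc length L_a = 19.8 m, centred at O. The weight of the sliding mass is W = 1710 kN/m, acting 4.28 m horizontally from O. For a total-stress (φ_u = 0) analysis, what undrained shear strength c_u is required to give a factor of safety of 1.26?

FS = c_u·L_a·R / (W·d), so c_u = FS·W·d / (L_a·R).
c_u = 1.26·1710·4.28 / (19.80·12.2) = 9221.7 / 241.56 = 38.18 kPa

c_u = 38.2 kPa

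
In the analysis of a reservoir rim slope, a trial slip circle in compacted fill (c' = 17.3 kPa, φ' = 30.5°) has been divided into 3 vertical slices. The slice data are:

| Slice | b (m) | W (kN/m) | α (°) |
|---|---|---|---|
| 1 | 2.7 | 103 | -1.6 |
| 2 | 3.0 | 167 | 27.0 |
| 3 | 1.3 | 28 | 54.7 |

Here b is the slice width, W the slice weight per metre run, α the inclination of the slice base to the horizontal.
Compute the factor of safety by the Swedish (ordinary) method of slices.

Ordinary method of slices: FS = Σ[c'·Δl_i + (W_i cosα_i)·tanφ'] / Σ W_i sinα_i, with Δl_i = b_i / cosα_i.
Slice 1: Δl = 2.7/cos(-1.6°) = 2.701 m; N'_1 = 103·cos(-1.6°) = 103.0; c'Δl = 46.73; W sinα = -2.9
Slice 2: Δl = 3.0/cos27.0° = 3.367 m; N'_2 = 167·cos27.0° = 148.8; c'Δl = 58.25; W sinα = 75.8
Slice 3: Δl = 1.3/cos54.7° = 2.250 m; N'_3 = 28·cos54.7° = 16.2; c'Δl = 38.92; W sinα = 22.9
Σc'Δl = 143.9 kN/m; ΣN' = 267.9 kN/m; ΣW sinα = 95.8 kN/m
Resisting = 143.9 + 267.9·tan30.5° = 143.9 + 157.8 = 301.7 kN/m
FS = 301.7 / 95.8 = 3.150

FS = 3.15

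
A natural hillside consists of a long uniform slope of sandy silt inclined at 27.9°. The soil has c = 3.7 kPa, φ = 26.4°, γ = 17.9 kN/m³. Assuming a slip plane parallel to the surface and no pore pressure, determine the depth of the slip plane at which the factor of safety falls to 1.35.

z = 1.21 m

Setting FS = 1.35 in FS = [c + γz cos²β tanφ] / [γz sinβ cosβ] and solving for z:
z = c / [γ cosβ (FS·sinβ − cosβ·tanφ)]
  = 3.7 / [17.9·cos27.9°·(1.35·sin27.9° − cos27.9°·tan26.4°)]
  = 3.7 / [17.9·0.8838·(1.35·0.4679 − 0.8838·0.4964)]
  = 3.7 / 3.0531 = 1.212 m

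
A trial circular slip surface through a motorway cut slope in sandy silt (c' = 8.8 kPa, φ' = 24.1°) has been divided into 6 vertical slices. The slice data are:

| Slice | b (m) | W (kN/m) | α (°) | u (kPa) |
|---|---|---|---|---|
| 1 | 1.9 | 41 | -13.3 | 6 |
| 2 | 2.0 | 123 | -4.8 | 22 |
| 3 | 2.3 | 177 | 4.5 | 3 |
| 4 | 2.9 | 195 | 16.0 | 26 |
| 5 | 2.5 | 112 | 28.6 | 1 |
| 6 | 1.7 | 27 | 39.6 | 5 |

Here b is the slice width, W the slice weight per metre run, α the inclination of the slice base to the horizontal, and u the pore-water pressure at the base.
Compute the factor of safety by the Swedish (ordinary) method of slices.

FS = 2.91

Ordinary method of slices: FS = Σ[c'·Δl_i + (W_i cosα_i − u_i·Δl_i)·tanφ'] / Σ W_i sinα_i, with Δl_i = b_i / cosα_i.
Slice 1: Δl = 1.9/cos(-13.3°) = 1.952 m; N'_1 = 41·cos(-13.3°) − 6·1.952 = 28.2; c'Δl = 17.18; W sinα = -9.4
Slice 2: Δl = 2.0/cos(-4.8°) = 2.007 m; N'_2 = 123·cos(-4.8°) − 22·2.007 = 78.4; c'Δl = 17.66; W sinα = -10.3
Slice 3: Δl = 2.3/cos4.5° = 2.307 m; N'_3 = 177·cos4.5° − 3·2.307 = 169.5; c'Δl = 20.30; W sinα = 13.9
Slice 4: Δl = 2.9/cos16.0° = 3.017 m; N'_4 = 195·cos16.0° − 26·3.017 = 109.0; c'Δl = 26.55; W sinα = 53.7
Slice 5: Δl = 2.5/cos28.6° = 2.847 m; N'_5 = 112·cos28.6° − 1·2.847 = 95.5; c'Δl = 25.06; W sinα = 53.6
Slice 6: Δl = 1.7/cos39.6° = 2.206 m; N'_6 = 27·cos39.6° − 5·2.206 = 9.8; c'Δl = 19.42; W sinα = 17.2
Σc'Δl = 126.2 kN/m; ΣN' = 490.4 kN/m; ΣW sinα = 118.7 kN/m
Resisting = 126.2 + 490.4·tan24.1° = 126.2 + 219.4 = 345.5 kN/m
FS = 345.5 / 118.7 = 2.910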